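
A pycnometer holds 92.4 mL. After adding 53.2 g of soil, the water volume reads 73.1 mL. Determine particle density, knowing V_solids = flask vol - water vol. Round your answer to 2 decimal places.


Step 1: Volume of solids = flask volume - water volume with soil
Step 2: V_solids = 92.4 - 73.1 = 19.3 mL
Step 3: Particle density = mass / V_solids = 53.2 / 19.3 = 2.76 g/cm^3

2.76


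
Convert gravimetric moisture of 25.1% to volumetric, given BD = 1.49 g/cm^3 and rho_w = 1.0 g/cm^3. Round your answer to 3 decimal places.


Step 1: theta = (w / 100) * BD / rho_w
Step 2: theta = (25.1 / 100) * 1.49 / 1.0
Step 3: theta = 0.251 * 1.49
Step 4: theta = 0.374

0.374


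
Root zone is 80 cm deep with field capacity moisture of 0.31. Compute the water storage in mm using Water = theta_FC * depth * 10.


Step 1: Water (mm) = theta_FC * depth (cm) * 10
Step 2: Water = 0.31 * 80 * 10
Step 3: Water = 248.0 mm

248.0


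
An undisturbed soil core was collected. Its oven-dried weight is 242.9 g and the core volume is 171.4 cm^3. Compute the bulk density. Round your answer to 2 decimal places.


Step 1: Identify the formula: BD = dry mass / volume
Step 2: Substitute values: BD = 242.9 / 171.4
Step 3: BD = 1.42 g/cm^3

1.42


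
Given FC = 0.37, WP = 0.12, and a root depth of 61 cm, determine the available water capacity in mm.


Step 1: Available water = (FC - WP) * depth * 10
Step 2: AW = (0.37 - 0.12) * 61 * 10
Step 3: AW = 0.25 * 61 * 10
Step 4: AW = 152.5 mm

152.5


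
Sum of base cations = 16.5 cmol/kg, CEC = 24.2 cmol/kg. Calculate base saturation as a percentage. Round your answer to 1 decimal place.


Step 1: BS = 100 * (sum of bases) / CEC
Step 2: BS = 100 * 16.5 / 24.2
Step 3: BS = 68.2%

68.2


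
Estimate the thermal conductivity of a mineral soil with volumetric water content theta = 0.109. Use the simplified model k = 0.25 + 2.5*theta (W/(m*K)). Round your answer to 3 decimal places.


Step 1: k = 0.25 + 2.5 * theta
Step 2: k = 0.25 + 2.5 * 0.109
Step 3: k = 0.25 + 0.273
Step 4: k = 0.523 W/(m*K)

0.523


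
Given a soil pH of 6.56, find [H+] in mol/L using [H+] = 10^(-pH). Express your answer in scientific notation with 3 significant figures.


Step 1: [H+] = 10^(-pH)
Step 2: [H+] = 10^(-6.56)
Step 3: [H+] = 2.75e-07 mol/L

2.75e-07


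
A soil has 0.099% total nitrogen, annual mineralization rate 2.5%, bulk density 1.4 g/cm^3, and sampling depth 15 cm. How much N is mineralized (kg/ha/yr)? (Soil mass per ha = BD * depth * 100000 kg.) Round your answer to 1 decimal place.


Step 1: Soil mass per ha = BD * depth * 100000 = 1.4 * 15 * 100000 = 2100000 kg
Step 2: Total N pool = soil mass * N%/100 = 2100000 * 0.099/100 = 2079.0 kg/ha
Step 3: N mineralized = N pool * rate%/100 = 2079.0 * 2.5/100 = 52.0 kg/ha/yr

52.0


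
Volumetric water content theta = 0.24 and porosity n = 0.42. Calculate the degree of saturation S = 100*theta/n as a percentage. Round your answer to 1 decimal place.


Step 1: S = 100 * theta_v / n
Step 2: S = 100 * 0.24 / 0.42
Step 3: S = 57.1%

57.1


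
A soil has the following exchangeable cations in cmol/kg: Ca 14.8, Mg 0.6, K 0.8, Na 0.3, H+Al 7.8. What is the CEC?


Step 1: CEC = Ca + Mg + K + Na + (H+Al)
Step 2: CEC = 14.8 + 0.6 + 0.8 + 0.3 + 7.8
Step 3: CEC = 24.3 cmol/kg

24.3


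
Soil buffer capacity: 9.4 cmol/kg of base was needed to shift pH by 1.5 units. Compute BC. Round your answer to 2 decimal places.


Step 1: BC = change in base / change in pH
Step 2: BC = 9.4 / 1.5
Step 3: BC = 6.27 cmol/(kg*pH unit)

6.27


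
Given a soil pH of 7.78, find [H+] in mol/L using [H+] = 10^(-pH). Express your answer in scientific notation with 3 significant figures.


Step 1: [H+] = 10^(-pH)
Step 2: [H+] = 10^(-7.78)
Step 3: [H+] = 1.66e-08 mol/L

1.66e-08


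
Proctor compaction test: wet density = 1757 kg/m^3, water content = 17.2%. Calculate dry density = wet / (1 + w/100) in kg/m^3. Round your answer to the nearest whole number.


Step 1: Dry density = wet density / (1 + w/100)
Step 2: Dry density = 1757 / (1 + 17.2/100)
Step 3: Dry density = 1757 / 1.172
Step 4: Dry density = 1499 kg/m^3

1499


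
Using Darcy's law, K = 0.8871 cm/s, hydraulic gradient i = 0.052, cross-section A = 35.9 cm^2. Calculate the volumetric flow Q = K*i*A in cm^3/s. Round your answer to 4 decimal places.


Step 1: Apply Darcy's law: Q = K * i * A
Step 2: Q = 0.8871 * 0.052 * 35.9
Step 3: Q = 1.656 cm^3/s

1.656


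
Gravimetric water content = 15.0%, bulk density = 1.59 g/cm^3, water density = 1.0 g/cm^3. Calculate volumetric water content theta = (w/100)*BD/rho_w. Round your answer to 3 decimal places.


Step 1: theta = (w / 100) * BD / rho_w
Step 2: theta = (15.0 / 100) * 1.59 / 1.0
Step 3: theta = 0.15 * 1.59
Step 4: theta = 0.239

0.239


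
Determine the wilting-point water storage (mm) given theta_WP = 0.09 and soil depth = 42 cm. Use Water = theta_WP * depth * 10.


Step 1: Water (mm) = theta_WP * depth * 10
Step 2: Water = 0.09 * 42 * 10
Step 3: Water = 37.8 mm

37.8


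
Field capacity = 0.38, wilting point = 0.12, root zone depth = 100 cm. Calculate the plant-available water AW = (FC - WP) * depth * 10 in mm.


Step 1: Available water = (FC - WP) * depth * 10
Step 2: AW = (0.38 - 0.12) * 100 * 10
Step 3: AW = 0.26 * 100 * 10
Step 4: AW = 260.0 mm

260.0


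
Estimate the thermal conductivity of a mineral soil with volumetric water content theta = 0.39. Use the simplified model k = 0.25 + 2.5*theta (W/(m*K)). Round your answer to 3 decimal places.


Step 1: k = 0.25 + 2.5 * theta
Step 2: k = 0.25 + 2.5 * 0.39
Step 3: k = 0.25 + 0.975
Step 4: k = 1.225 W/(m*K)

1.225


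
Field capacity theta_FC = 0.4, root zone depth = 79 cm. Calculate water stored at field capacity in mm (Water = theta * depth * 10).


Step 1: Water (mm) = theta_FC * depth (cm) * 10
Step 2: Water = 0.4 * 79 * 10
Step 3: Water = 316.0 mm

316.0


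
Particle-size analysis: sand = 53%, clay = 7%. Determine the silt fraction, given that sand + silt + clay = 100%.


Step 1: sand + silt + clay = 100%
Step 2: silt = 100 - sand - clay
Step 3: silt = 100 - 53 - 7
Step 4: silt = 40%

40


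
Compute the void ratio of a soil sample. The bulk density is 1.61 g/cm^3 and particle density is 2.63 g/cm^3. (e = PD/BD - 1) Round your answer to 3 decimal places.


Step 1: e = PD / BD - 1
Step 2: e = 2.63 / 1.61 - 1
Step 3: e = 1.63354 - 1
Step 4: e = 0.634

0.634


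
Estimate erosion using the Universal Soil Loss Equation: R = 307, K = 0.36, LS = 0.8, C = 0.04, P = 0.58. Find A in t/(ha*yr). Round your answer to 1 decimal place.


Step 1: A = R * K * LS * C * P
Step 2: R * K = 307 * 0.36 = 110.52
Step 3: (R*K) * LS = 110.52 * 0.8 = 88.416
Step 4: * C * P = 88.416 * 0.04 * 0.58 = 2.1
Step 5: A = 2.1 t/(ha*yr)

2.1


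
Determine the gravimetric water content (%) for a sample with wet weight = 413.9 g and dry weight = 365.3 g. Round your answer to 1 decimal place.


Step 1: Water mass = wet - dry = 413.9 - 365.3 = 48.6 g
Step 2: w = 100 * water mass / dry mass
Step 3: w = 100 * 48.6 / 365.3 = 13.3%

13.3


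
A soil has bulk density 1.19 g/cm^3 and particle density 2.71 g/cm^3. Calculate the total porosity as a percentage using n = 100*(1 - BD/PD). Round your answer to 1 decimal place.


Step 1: Formula: n = 100 * (1 - BD / PD)
Step 2: n = 100 * (1 - 1.19 / 2.71)
Step 3: n = 100 * (1 - 0.43911)
Step 4: n = 56.1%

56.1


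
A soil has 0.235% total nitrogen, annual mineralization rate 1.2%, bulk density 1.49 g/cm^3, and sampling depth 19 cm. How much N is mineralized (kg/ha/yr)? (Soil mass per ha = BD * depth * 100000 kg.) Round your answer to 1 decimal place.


Step 1: Soil mass per ha = BD * depth * 100000 = 1.49 * 19 * 100000 = 2831000 kg
Step 2: Total N pool = soil mass * N%/100 = 2831000 * 0.235/100 = 6652.85 kg/ha
Step 3: N mineralized = N pool * rate%/100 = 6652.85 * 1.2/100 = 79.8 kg/ha/yr

79.8


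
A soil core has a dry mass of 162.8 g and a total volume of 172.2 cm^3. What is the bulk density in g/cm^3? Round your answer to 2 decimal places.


Step 1: Identify the formula: BD = dry mass / volume
Step 2: Substitute values: BD = 162.8 / 172.2
Step 3: BD = 0.95 g/cm^3

0.95


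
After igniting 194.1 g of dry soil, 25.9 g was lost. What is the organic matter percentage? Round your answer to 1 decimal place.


Step 1: OM% = 100 * LOI / sample mass
Step 2: OM = 100 * 25.9 / 194.1
Step 3: OM = 13.3%

13.3


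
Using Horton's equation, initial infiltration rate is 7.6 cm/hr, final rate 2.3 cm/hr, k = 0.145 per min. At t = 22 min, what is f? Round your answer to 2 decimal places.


Step 1: f = fc + (f0 - fc) * exp(-k * t)
Step 2: exp(-0.145 * 22) = 0.041172
Step 3: f = 2.3 + (7.6 - 2.3) * 0.041172
Step 4: f = 2.3 + 5.3 * 0.041172
Step 5: f = 2.52 cm/hr

2.52


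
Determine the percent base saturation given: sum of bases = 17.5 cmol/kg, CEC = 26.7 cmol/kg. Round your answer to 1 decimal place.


Step 1: BS = 100 * (sum of bases) / CEC
Step 2: BS = 100 * 17.5 / 26.7
Step 3: BS = 65.5%

65.5


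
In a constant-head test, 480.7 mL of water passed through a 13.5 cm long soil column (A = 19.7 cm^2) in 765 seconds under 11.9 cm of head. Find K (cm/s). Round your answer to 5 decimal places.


Step 1: K = Q * L / (A * t * h)
Step 2: Numerator = 480.7 * 13.5 = 6489.45
Step 3: Denominator = 19.7 * 765 * 11.9 = 179338.95
Step 4: K = 6489.45 / 179338.95 = 0.03619 cm/s

0.03619


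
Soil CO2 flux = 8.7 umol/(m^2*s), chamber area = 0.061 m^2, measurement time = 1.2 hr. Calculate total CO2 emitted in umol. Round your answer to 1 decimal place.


Step 1: Convert time to seconds: 1.2 hr * 3600 = 4320.0 s
Step 2: Total = flux * area * time_s
Step 3: Total = 8.7 * 0.061 * 4320.0
Step 4: Total = 2292.6 umol

2292.6


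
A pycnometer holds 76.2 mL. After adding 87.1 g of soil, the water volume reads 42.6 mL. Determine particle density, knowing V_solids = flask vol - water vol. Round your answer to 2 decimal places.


Step 1: Volume of solids = flask volume - water volume with soil
Step 2: V_solids = 76.2 - 42.6 = 33.6 mL
Step 3: Particle density = mass / V_solids = 87.1 / 33.6 = 2.59 g/cm^3

2.59


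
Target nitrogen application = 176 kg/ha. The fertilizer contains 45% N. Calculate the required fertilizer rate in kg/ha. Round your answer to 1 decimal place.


Step 1: Fertilizer rate = target N / (N content / 100)
Step 2: Rate = 176 / (45 / 100)
Step 3: Rate = 176 / 0.45
Step 4: Rate = 391.1 kg/ha

391.1


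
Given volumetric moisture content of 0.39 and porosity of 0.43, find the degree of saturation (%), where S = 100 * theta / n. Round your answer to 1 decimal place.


Step 1: S = 100 * theta_v / n
Step 2: S = 100 * 0.39 / 0.43
Step 3: S = 90.7%

90.7


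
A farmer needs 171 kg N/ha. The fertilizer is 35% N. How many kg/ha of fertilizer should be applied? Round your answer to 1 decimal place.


Step 1: Fertilizer rate = target N / (N content / 100)
Step 2: Rate = 171 / (35 / 100)
Step 3: Rate = 171 / 0.35
Step 4: Rate = 488.6 kg/ha

488.6


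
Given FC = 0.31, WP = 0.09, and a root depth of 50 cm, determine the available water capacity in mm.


Step 1: Available water = (FC - WP) * depth * 10
Step 2: AW = (0.31 - 0.09) * 50 * 10
Step 3: AW = 0.22 * 50 * 10
Step 4: AW = 110.0 mm

110.0


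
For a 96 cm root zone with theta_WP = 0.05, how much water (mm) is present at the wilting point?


Step 1: Water (mm) = theta_WP * depth * 10
Step 2: Water = 0.05 * 96 * 10
Step 3: Water = 48.0 mm

48.0


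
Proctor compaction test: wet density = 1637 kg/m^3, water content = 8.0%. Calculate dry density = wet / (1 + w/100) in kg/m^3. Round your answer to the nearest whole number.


Step 1: Dry density = wet density / (1 + w/100)
Step 2: Dry density = 1637 / (1 + 8.0/100)
Step 3: Dry density = 1637 / 1.08
Step 4: Dry density = 1516 kg/m^3

1516


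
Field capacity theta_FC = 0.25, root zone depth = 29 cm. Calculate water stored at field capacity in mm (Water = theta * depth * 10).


Step 1: Water (mm) = theta_FC * depth (cm) * 10
Step 2: Water = 0.25 * 29 * 10
Step 3: Water = 72.5 mm

72.5


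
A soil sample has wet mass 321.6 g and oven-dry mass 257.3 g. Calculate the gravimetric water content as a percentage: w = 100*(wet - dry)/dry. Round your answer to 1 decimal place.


Step 1: Water mass = wet - dry = 321.6 - 257.3 = 64.3 g
Step 2: w = 100 * water mass / dry mass
Step 3: w = 100 * 64.3 / 257.3 = 25.0%

25.0


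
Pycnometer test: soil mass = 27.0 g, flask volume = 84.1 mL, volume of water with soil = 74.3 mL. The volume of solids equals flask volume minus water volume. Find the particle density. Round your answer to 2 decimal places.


Step 1: Volume of solids = flask volume - water volume with soil
Step 2: V_solids = 84.1 - 74.3 = 9.8 mL
Step 3: Particle density = mass / V_solids = 27.0 / 9.8 = 2.76 g/cm^3

2.76


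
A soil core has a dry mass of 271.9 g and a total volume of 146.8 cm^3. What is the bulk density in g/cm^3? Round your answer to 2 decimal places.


Step 1: Identify the formula: BD = dry mass / volume
Step 2: Substitute values: BD = 271.9 / 146.8
Step 3: BD = 1.85 g/cm^3

1.85


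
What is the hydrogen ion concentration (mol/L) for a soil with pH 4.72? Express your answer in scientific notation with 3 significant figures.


Step 1: [H+] = 10^(-pH)
Step 2: [H+] = 10^(-4.72)
Step 3: [H+] = 1.91e-05 mol/L

1.91e-05


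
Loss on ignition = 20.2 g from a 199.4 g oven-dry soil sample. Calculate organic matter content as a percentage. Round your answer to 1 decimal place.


Step 1: OM% = 100 * LOI / sample mass
Step 2: OM = 100 * 20.2 / 199.4
Step 3: OM = 10.1%

10.1


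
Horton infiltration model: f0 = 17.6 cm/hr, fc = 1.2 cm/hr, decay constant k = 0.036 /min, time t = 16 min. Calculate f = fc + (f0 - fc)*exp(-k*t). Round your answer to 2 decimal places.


Step 1: f = fc + (f0 - fc) * exp(-k * t)
Step 2: exp(-0.036 * 16) = 0.562142
Step 3: f = 1.2 + (17.6 - 1.2) * 0.562142
Step 4: f = 1.2 + 16.4 * 0.562142
Step 5: f = 10.42 cm/hr

10.42


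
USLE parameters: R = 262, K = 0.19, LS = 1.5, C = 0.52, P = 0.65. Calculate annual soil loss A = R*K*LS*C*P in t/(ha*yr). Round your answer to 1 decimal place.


Step 1: A = R * K * LS * C * P
Step 2: R * K = 262 * 0.19 = 49.78
Step 3: (R*K) * LS = 49.78 * 1.5 = 74.67
Step 4: * C * P = 74.67 * 0.52 * 0.65 = 25.2
Step 5: A = 25.2 t/(ha*yr)

25.2


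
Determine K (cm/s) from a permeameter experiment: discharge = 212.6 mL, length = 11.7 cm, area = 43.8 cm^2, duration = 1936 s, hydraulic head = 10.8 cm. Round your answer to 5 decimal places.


Step 1: K = Q * L / (A * t * h)
Step 2: Numerator = 212.6 * 11.7 = 2487.42
Step 3: Denominator = 43.8 * 1936 * 10.8 = 915805.44
Step 4: K = 2487.42 / 915805.44 = 0.00272 cm/s

0.00272


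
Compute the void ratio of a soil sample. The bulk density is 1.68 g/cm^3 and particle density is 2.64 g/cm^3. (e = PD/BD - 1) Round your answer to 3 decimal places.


Step 1: e = PD / BD - 1
Step 2: e = 2.64 / 1.68 - 1
Step 3: e = 1.57143 - 1
Step 4: e = 0.571

0.571


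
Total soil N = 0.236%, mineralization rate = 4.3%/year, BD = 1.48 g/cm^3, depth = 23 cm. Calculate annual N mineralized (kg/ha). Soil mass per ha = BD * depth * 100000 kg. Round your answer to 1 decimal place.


Step 1: Soil mass per ha = BD * depth * 100000 = 1.48 * 23 * 100000 = 3404000 kg
Step 2: Total N pool = soil mass * N%/100 = 3404000 * 0.236/100 = 8033.44 kg/ha
Step 3: N mineralized = N pool * rate%/100 = 8033.44 * 4.3/100 = 345.4 kg/ha/yr

345.4


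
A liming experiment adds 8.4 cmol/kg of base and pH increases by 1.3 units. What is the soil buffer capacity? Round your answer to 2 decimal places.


Step 1: BC = change in base / change in pH
Step 2: BC = 8.4 / 1.3
Step 3: BC = 6.46 cmol/(kg*pH unit)

6.46


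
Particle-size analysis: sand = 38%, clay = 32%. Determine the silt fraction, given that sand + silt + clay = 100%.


Step 1: sand + silt + clay = 100%
Step 2: silt = 100 - sand - clay
Step 3: silt = 100 - 38 - 32
Step 4: silt = 30%

30


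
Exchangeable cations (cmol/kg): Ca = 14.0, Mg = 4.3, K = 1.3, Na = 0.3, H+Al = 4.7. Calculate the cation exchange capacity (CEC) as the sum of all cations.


Step 1: CEC = Ca + Mg + K + Na + (H+Al)
Step 2: CEC = 14.0 + 4.3 + 1.3 + 0.3 + 4.7
Step 3: CEC = 24.6 cmol/kg

24.6


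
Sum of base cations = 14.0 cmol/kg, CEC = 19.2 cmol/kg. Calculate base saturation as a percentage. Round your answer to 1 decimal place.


Step 1: BS = 100 * (sum of bases) / CEC
Step 2: BS = 100 * 14.0 / 19.2
Step 3: BS = 72.9%

72.9


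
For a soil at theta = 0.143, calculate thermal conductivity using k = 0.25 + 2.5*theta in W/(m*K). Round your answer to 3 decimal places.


Step 1: k = 0.25 + 2.5 * theta
Step 2: k = 0.25 + 2.5 * 0.143
Step 3: k = 0.25 + 0.358
Step 4: k = 0.608 W/(m*K)

0.608


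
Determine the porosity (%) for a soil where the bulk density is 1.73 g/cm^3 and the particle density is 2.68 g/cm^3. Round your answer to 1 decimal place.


Step 1: Formula: n = 100 * (1 - BD / PD)
Step 2: n = 100 * (1 - 1.73 / 2.68)
Step 3: n = 100 * (1 - 0.64552)
Step 4: n = 35.4%

35.4


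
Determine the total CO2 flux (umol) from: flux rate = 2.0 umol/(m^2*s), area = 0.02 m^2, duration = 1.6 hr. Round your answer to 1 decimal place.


Step 1: Convert time to seconds: 1.6 hr * 3600 = 5760.0 s
Step 2: Total = flux * area * time_s
Step 3: Total = 2.0 * 0.02 * 5760.0
Step 4: Total = 230.4 umol

230.4


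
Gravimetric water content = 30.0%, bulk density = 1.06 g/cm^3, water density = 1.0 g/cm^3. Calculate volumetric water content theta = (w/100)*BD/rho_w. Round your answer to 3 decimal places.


Step 1: theta = (w / 100) * BD / rho_w
Step 2: theta = (30.0 / 100) * 1.06 / 1.0
Step 3: theta = 0.3 * 1.06
Step 4: theta = 0.318

0.318


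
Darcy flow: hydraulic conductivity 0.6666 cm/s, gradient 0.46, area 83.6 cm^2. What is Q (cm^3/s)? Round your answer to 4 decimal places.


Step 1: Apply Darcy's law: Q = K * i * A
Step 2: Q = 0.6666 * 0.46 * 83.6
Step 3: Q = 25.6348 cm^3/s

25.6348


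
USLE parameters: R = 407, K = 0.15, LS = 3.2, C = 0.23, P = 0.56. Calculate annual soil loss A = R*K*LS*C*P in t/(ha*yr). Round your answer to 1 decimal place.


Step 1: A = R * K * LS * C * P
Step 2: R * K = 407 * 0.15 = 61.05
Step 3: (R*K) * LS = 61.05 * 3.2 = 195.36
Step 4: * C * P = 195.36 * 0.23 * 0.56 = 25.2
Step 5: A = 25.2 t/(ha*yr)

25.2


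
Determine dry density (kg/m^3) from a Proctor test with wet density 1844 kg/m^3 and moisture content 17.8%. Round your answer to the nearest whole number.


Step 1: Dry density = wet density / (1 + w/100)
Step 2: Dry density = 1844 / (1 + 17.8/100)
Step 3: Dry density = 1844 / 1.178
Step 4: Dry density = 1565 kg/m^3

1565


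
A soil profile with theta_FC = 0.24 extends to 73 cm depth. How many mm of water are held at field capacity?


Step 1: Water (mm) = theta_FC * depth (cm) * 10
Step 2: Water = 0.24 * 73 * 10
Step 3: Water = 175.2 mm

175.2


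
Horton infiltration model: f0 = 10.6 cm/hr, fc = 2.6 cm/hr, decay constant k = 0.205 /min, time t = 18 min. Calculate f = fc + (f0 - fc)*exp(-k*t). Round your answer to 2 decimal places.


Step 1: f = fc + (f0 - fc) * exp(-k * t)
Step 2: exp(-0.205 * 18) = 0.024972
Step 3: f = 2.6 + (10.6 - 2.6) * 0.024972
Step 4: f = 2.6 + 8.0 * 0.024972
Step 5: f = 2.8 cm/hr

2.8


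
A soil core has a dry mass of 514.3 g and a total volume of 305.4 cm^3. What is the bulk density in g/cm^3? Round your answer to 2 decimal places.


Step 1: Identify the formula: BD = dry mass / volume
Step 2: Substitute values: BD = 514.3 / 305.4
Step 3: BD = 1.68 g/cm^3

1.68


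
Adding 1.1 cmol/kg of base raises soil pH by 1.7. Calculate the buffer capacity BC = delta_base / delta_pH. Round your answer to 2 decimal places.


Step 1: BC = change in base / change in pH
Step 2: BC = 1.1 / 1.7
Step 3: BC = 0.65 cmol/(kg*pH unit)

0.65


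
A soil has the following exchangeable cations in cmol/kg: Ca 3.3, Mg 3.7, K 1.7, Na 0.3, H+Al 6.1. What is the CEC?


Step 1: CEC = Ca + Mg + K + Na + (H+Al)
Step 2: CEC = 3.3 + 3.7 + 1.7 + 0.3 + 6.1
Step 3: CEC = 15.1 cmol/kg

15.1


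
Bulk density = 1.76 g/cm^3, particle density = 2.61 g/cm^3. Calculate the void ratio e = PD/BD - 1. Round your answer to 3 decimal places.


Step 1: e = PD / BD - 1
Step 2: e = 2.61 / 1.76 - 1
Step 3: e = 1.48295 - 1
Step 4: e = 0.483

0.483


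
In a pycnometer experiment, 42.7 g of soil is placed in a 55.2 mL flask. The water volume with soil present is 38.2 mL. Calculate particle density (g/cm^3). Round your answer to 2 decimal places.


Step 1: Volume of solids = flask volume - water volume with soil
Step 2: V_solids = 55.2 - 38.2 = 17.0 mL
Step 3: Particle density = mass / V_solids = 42.7 / 17.0 = 2.51 g/cm^3

2.51


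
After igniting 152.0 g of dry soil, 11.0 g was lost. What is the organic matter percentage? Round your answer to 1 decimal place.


Step 1: OM% = 100 * LOI / sample mass
Step 2: OM = 100 * 11.0 / 152.0
Step 3: OM = 7.2%

7.2


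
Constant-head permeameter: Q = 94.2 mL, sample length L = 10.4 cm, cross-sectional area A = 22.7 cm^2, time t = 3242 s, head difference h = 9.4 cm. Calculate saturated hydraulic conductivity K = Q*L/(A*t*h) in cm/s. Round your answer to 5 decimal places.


Step 1: K = Q * L / (A * t * h)
Step 2: Numerator = 94.2 * 10.4 = 979.68
Step 3: Denominator = 22.7 * 3242 * 9.4 = 691777.96
Step 4: K = 979.68 / 691777.96 = 0.00142 cm/s

0.00142


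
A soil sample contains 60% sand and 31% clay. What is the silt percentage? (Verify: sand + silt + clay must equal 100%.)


Step 1: sand + silt + clay = 100%
Step 2: silt = 100 - sand - clay
Step 3: silt = 100 - 60 - 31
Step 4: silt = 9%

9


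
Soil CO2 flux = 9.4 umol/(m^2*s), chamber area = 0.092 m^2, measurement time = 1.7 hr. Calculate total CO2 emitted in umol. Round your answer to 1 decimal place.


Step 1: Convert time to seconds: 1.7 hr * 3600 = 6120.0 s
Step 2: Total = flux * area * time_s
Step 3: Total = 9.4 * 0.092 * 6120.0
Step 4: Total = 5292.6 umol

5292.6


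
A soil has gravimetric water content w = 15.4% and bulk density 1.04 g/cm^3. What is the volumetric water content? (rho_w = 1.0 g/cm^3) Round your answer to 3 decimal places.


Step 1: theta = (w / 100) * BD / rho_w
Step 2: theta = (15.4 / 100) * 1.04 / 1.0
Step 3: theta = 0.154 * 1.04
Step 4: theta = 0.16

0.16


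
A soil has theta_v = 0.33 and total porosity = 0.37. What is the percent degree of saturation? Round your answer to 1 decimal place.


Step 1: S = 100 * theta_v / n
Step 2: S = 100 * 0.33 / 0.37
Step 3: S = 89.2%

89.2


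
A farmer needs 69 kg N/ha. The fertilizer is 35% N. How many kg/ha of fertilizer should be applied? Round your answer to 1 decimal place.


Step 1: Fertilizer rate = target N / (N content / 100)
Step 2: Rate = 69 / (35 / 100)
Step 3: Rate = 69 / 0.35
Step 4: Rate = 197.1 kg/ha

197.1


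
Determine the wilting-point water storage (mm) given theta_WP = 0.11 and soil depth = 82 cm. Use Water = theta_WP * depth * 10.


Step 1: Water (mm) = theta_WP * depth * 10
Step 2: Water = 0.11 * 82 * 10
Step 3: Water = 90.2 mm

90.2


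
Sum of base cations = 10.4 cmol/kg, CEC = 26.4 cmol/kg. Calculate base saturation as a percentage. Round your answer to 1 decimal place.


Step 1: BS = 100 * (sum of bases) / CEC
Step 2: BS = 100 * 10.4 / 26.4
Step 3: BS = 39.4%

39.4


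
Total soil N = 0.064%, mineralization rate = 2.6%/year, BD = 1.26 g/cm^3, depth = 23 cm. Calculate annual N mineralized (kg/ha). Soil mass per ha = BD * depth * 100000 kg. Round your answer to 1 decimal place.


Step 1: Soil mass per ha = BD * depth * 100000 = 1.26 * 23 * 100000 = 2898000 kg
Step 2: Total N pool = soil mass * N%/100 = 2898000 * 0.064/100 = 1854.72 kg/ha
Step 3: N mineralized = N pool * rate%/100 = 1854.72 * 2.6/100 = 48.2 kg/ha/yr

48.2


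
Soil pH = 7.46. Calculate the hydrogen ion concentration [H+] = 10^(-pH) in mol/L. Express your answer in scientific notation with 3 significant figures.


Step 1: [H+] = 10^(-pH)
Step 2: [H+] = 10^(-7.46)
Step 3: [H+] = 3.47e-08 mol/L

3.47e-08


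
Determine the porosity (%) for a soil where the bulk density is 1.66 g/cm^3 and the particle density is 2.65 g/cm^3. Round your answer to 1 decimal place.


Step 1: Formula: n = 100 * (1 - BD / PD)
Step 2: n = 100 * (1 - 1.66 / 2.65)
Step 3: n = 100 * (1 - 0.62642)
Step 4: n = 37.4%

37.4


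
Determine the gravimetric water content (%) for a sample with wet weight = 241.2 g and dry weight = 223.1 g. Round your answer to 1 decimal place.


Step 1: Water mass = wet - dry = 241.2 - 223.1 = 18.1 g
Step 2: w = 100 * water mass / dry mass
Step 3: w = 100 * 18.1 / 223.1 = 8.1%

8.1


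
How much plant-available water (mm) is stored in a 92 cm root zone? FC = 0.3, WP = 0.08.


Step 1: Available water = (FC - WP) * depth * 10
Step 2: AW = (0.3 - 0.08) * 92 * 10
Step 3: AW = 0.22 * 92 * 10
Step 4: AW = 202.4 mm

202.4


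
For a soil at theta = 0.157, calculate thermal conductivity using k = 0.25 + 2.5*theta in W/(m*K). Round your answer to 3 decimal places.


Step 1: k = 0.25 + 2.5 * theta
Step 2: k = 0.25 + 2.5 * 0.157
Step 3: k = 0.25 + 0.393
Step 4: k = 0.643 W/(m*K)

0.643


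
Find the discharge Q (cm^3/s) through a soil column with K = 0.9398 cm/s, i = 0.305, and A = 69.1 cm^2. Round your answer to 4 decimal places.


Step 1: Apply Darcy's law: Q = K * i * A
Step 2: Q = 0.9398 * 0.305 * 69.1
Step 3: Q = 19.8068 cm^3/s

19.8068


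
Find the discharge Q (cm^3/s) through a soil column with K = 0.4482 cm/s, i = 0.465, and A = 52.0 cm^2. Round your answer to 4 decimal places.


Step 1: Apply Darcy's law: Q = K * i * A
Step 2: Q = 0.4482 * 0.465 * 52.0
Step 3: Q = 10.8375 cm^3/s

10.8375


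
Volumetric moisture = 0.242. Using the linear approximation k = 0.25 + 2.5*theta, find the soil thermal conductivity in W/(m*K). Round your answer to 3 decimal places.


Step 1: k = 0.25 + 2.5 * theta
Step 2: k = 0.25 + 2.5 * 0.242
Step 3: k = 0.25 + 0.605
Step 4: k = 0.855 W/(m*K)

0.855


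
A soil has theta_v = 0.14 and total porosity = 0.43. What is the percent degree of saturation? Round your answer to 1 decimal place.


Step 1: S = 100 * theta_v / n
Step 2: S = 100 * 0.14 / 0.43
Step 3: S = 32.6%

32.6


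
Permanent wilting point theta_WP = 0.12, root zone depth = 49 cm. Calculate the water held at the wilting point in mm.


Step 1: Water (mm) = theta_WP * depth * 10
Step 2: Water = 0.12 * 49 * 10
Step 3: Water = 58.8 mm

58.8


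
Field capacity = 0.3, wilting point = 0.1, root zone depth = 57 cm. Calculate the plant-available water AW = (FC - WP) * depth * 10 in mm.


Step 1: Available water = (FC - WP) * depth * 10
Step 2: AW = (0.3 - 0.1) * 57 * 10
Step 3: AW = 0.2 * 57 * 10
Step 4: AW = 114.0 mm

114.0


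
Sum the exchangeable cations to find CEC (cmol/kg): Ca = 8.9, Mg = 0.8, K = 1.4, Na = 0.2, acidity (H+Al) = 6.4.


Step 1: CEC = Ca + Mg + K + Na + (H+Al)
Step 2: CEC = 8.9 + 0.8 + 1.4 + 0.2 + 6.4
Step 3: CEC = 17.7 cmol/kg

17.7


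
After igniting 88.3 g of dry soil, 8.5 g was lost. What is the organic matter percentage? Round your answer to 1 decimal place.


Step 1: OM% = 100 * LOI / sample mass
Step 2: OM = 100 * 8.5 / 88.3
Step 3: OM = 9.6%

9.6


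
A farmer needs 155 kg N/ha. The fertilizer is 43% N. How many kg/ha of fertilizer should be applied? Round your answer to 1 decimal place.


Step 1: Fertilizer rate = target N / (N content / 100)
Step 2: Rate = 155 / (43 / 100)
Step 3: Rate = 155 / 0.43
Step 4: Rate = 360.5 kg/ha

360.5


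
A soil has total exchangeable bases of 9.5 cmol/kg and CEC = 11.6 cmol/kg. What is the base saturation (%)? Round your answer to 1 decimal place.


Step 1: BS = 100 * (sum of bases) / CEC
Step 2: BS = 100 * 9.5 / 11.6
Step 3: BS = 81.9%

81.9


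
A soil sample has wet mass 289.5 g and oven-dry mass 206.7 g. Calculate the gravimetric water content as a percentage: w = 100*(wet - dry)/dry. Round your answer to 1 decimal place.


Step 1: Water mass = wet - dry = 289.5 - 206.7 = 82.8 g
Step 2: w = 100 * water mass / dry mass
Step 3: w = 100 * 82.8 / 206.7 = 40.1%

40.1


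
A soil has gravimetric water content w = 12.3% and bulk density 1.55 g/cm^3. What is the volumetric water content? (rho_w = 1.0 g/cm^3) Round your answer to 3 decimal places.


Step 1: theta = (w / 100) * BD / rho_w
Step 2: theta = (12.3 / 100) * 1.55 / 1.0
Step 3: theta = 0.123 * 1.55
Step 4: theta = 0.191

0.191


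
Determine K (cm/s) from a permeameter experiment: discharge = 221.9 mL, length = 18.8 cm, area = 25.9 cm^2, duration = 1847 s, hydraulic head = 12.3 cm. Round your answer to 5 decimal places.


Step 1: K = Q * L / (A * t * h)
Step 2: Numerator = 221.9 * 18.8 = 4171.72
Step 3: Denominator = 25.9 * 1847 * 12.3 = 588398.79
Step 4: K = 4171.72 / 588398.79 = 0.00709 cm/s

0.00709


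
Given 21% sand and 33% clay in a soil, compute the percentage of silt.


Step 1: sand + silt + clay = 100%
Step 2: silt = 100 - sand - clay
Step 3: silt = 100 - 21 - 33
Step 4: silt = 46%

46


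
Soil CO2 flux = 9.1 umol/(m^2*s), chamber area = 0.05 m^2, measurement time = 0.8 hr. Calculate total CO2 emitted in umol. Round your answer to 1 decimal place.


Step 1: Convert time to seconds: 0.8 hr * 3600 = 2880.0 s
Step 2: Total = flux * area * time_s
Step 3: Total = 9.1 * 0.05 * 2880.0
Step 4: Total = 1310.4 umol

1310.4


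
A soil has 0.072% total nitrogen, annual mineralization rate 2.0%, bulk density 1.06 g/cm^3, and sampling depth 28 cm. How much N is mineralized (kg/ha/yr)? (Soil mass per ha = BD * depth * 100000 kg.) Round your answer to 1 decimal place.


Step 1: Soil mass per ha = BD * depth * 100000 = 1.06 * 28 * 100000 = 2968000 kg
Step 2: Total N pool = soil mass * N%/100 = 2968000 * 0.072/100 = 2136.96 kg/ha
Step 3: N mineralized = N pool * rate%/100 = 2136.96 * 2.0/100 = 42.7 kg/ha/yr

42.7


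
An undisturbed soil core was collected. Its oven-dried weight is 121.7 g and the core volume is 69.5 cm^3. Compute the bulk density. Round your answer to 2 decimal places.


Step 1: Identify the formula: BD = dry mass / volume
Step 2: Substitute values: BD = 121.7 / 69.5
Step 3: BD = 1.75 g/cm^3

1.75


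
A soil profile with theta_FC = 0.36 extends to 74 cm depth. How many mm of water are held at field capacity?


Step 1: Water (mm) = theta_FC * depth (cm) * 10
Step 2: Water = 0.36 * 74 * 10
Step 3: Water = 266.4 mm

266.4


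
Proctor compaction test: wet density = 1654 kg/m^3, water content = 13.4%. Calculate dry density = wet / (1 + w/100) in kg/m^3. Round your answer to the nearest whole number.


Step 1: Dry density = wet density / (1 + w/100)
Step 2: Dry density = 1654 / (1 + 13.4/100)
Step 3: Dry density = 1654 / 1.134
Step 4: Dry density = 1459 kg/m^3

1459


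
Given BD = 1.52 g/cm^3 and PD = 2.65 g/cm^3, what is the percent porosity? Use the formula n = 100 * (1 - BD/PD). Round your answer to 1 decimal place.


Step 1: Formula: n = 100 * (1 - BD / PD)
Step 2: n = 100 * (1 - 1.52 / 2.65)
Step 3: n = 100 * (1 - 0.57358)
Step 4: n = 42.6%

42.6


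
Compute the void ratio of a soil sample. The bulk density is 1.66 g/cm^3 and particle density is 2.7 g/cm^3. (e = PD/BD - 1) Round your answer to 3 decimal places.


Step 1: e = PD / BD - 1
Step 2: e = 2.7 / 1.66 - 1
Step 3: e = 1.62651 - 1
Step 4: e = 0.627

0.627


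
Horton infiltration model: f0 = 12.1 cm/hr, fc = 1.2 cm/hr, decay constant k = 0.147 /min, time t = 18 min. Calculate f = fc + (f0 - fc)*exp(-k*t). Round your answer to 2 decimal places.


Step 1: f = fc + (f0 - fc) * exp(-k * t)
Step 2: exp(-0.147 * 18) = 0.070934
Step 3: f = 1.2 + (12.1 - 1.2) * 0.070934
Step 4: f = 1.2 + 10.9 * 0.070934
Step 5: f = 1.97 cm/hr

1.97


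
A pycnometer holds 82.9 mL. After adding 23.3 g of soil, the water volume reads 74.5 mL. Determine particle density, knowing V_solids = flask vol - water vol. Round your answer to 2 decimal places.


Step 1: Volume of solids = flask volume - water volume with soil
Step 2: V_solids = 82.9 - 74.5 = 8.4 mL
Step 3: Particle density = mass / V_solids = 23.3 / 8.4 = 2.77 g/cm^3

2.77


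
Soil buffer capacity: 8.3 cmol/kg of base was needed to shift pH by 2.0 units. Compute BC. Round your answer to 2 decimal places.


Step 1: BC = change in base / change in pH
Step 2: BC = 8.3 / 2.0
Step 3: BC = 4.15 cmol/(kg*pH unit)

4.15


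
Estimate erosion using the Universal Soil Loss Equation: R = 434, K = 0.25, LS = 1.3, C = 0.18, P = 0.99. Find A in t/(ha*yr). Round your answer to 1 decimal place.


Step 1: A = R * K * LS * C * P
Step 2: R * K = 434 * 0.25 = 108.5
Step 3: (R*K) * LS = 108.5 * 1.3 = 141.05
Step 4: * C * P = 141.05 * 0.18 * 0.99 = 25.1
Step 5: A = 25.1 t/(ha*yr)

25.1


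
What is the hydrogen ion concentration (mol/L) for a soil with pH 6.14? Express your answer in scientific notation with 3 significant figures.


Step 1: [H+] = 10^(-pH)
Step 2: [H+] = 10^(-6.14)
Step 3: [H+] = 7.24e-07 mol/L

7.24e-07


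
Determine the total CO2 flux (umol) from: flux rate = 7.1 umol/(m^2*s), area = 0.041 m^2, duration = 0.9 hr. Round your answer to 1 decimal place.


Step 1: Convert time to seconds: 0.9 hr * 3600 = 3240.0 s
Step 2: Total = flux * area * time_s
Step 3: Total = 7.1 * 0.041 * 3240.0
Step 4: Total = 943.2 umol

943.2


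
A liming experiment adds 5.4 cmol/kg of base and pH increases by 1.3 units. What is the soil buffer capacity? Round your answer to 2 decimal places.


Step 1: BC = change in base / change in pH
Step 2: BC = 5.4 / 1.3
Step 3: BC = 4.15 cmol/(kg*pH unit)

4.15


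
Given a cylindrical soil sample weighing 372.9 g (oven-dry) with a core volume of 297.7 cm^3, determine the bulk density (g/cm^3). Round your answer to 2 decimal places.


Step 1: Identify the formula: BD = dry mass / volume
Step 2: Substitute values: BD = 372.9 / 297.7
Step 3: BD = 1.25 g/cm^3

1.25


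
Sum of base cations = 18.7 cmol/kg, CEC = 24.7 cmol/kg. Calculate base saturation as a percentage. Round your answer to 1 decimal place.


Step 1: BS = 100 * (sum of bases) / CEC
Step 2: BS = 100 * 18.7 / 24.7
Step 3: BS = 75.7%

75.7


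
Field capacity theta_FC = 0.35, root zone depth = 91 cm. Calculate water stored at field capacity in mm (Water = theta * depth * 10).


Step 1: Water (mm) = theta_FC * depth (cm) * 10
Step 2: Water = 0.35 * 91 * 10
Step 3: Water = 318.5 mm

318.5


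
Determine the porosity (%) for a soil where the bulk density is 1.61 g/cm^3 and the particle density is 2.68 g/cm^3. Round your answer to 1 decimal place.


Step 1: Formula: n = 100 * (1 - BD / PD)
Step 2: n = 100 * (1 - 1.61 / 2.68)
Step 3: n = 100 * (1 - 0.60075)
Step 4: n = 39.9%

39.9


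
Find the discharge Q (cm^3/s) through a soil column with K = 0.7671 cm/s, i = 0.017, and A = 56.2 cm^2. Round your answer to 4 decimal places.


Step 1: Apply Darcy's law: Q = K * i * A
Step 2: Q = 0.7671 * 0.017 * 56.2
Step 3: Q = 0.7329 cm^3/s

0.7329


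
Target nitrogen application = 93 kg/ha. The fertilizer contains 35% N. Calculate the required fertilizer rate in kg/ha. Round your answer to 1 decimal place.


Step 1: Fertilizer rate = target N / (N content / 100)
Step 2: Rate = 93 / (35 / 100)
Step 3: Rate = 93 / 0.35
Step 4: Rate = 265.7 kg/ha

265.7


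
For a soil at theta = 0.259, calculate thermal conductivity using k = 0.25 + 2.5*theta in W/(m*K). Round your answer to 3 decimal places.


Step 1: k = 0.25 + 2.5 * theta
Step 2: k = 0.25 + 2.5 * 0.259
Step 3: k = 0.25 + 0.648
Step 4: k = 0.898 W/(m*K)

0.898


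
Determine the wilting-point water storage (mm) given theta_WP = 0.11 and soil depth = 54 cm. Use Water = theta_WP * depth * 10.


Step 1: Water (mm) = theta_WP * depth * 10
Step 2: Water = 0.11 * 54 * 10
Step 3: Water = 59.4 mm

59.4


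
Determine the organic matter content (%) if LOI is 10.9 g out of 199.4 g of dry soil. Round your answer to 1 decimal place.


Step 1: OM% = 100 * LOI / sample mass
Step 2: OM = 100 * 10.9 / 199.4
Step 3: OM = 5.5%

5.5


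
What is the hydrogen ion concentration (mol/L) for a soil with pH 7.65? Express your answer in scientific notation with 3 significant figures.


Step 1: [H+] = 10^(-pH)
Step 2: [H+] = 10^(-7.65)
Step 3: [H+] = 2.24e-08 mol/L

2.24e-08


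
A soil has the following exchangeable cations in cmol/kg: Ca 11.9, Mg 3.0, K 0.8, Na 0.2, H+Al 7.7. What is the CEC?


Step 1: CEC = Ca + Mg + K + Na + (H+Al)
Step 2: CEC = 11.9 + 3.0 + 0.8 + 0.2 + 7.7
Step 3: CEC = 23.6 cmol/kg

23.6


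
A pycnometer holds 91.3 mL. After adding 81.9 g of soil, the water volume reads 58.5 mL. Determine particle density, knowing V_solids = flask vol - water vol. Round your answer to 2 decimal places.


Step 1: Volume of solids = flask volume - water volume with soil
Step 2: V_solids = 91.3 - 58.5 = 32.8 mL
Step 3: Particle density = mass / V_solids = 81.9 / 32.8 = 2.5 g/cm^3

2.5


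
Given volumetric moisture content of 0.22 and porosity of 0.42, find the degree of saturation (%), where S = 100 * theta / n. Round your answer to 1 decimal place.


Step 1: S = 100 * theta_v / n
Step 2: S = 100 * 0.22 / 0.42
Step 3: S = 52.4%

52.4


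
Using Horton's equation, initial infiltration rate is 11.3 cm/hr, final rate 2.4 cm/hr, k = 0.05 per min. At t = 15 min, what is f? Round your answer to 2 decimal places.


Step 1: f = fc + (f0 - fc) * exp(-k * t)
Step 2: exp(-0.05 * 15) = 0.472367
Step 3: f = 2.4 + (11.3 - 2.4) * 0.472367
Step 4: f = 2.4 + 8.9 * 0.472367
Step 5: f = 6.6 cm/hr

6.6


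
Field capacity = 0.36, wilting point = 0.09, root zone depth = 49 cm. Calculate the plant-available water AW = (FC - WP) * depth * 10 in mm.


Step 1: Available water = (FC - WP) * depth * 10
Step 2: AW = (0.36 - 0.09) * 49 * 10
Step 3: AW = 0.27 * 49 * 10
Step 4: AW = 132.3 mm

132.3


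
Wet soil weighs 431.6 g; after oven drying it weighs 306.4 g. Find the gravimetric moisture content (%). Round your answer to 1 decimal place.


Step 1: Water mass = wet - dry = 431.6 - 306.4 = 125.2 g
Step 2: w = 100 * water mass / dry mass
Step 3: w = 100 * 125.2 / 306.4 = 40.9%

40.9


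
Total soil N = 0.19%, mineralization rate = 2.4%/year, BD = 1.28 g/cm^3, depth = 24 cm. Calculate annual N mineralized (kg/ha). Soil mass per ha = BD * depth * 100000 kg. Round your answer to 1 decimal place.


Step 1: Soil mass per ha = BD * depth * 100000 = 1.28 * 24 * 100000 = 3072000 kg
Step 2: Total N pool = soil mass * N%/100 = 3072000 * 0.19/100 = 5836.8 kg/ha
Step 3: N mineralized = N pool * rate%/100 = 5836.8 * 2.4/100 = 140.1 kg/ha/yr

140.1


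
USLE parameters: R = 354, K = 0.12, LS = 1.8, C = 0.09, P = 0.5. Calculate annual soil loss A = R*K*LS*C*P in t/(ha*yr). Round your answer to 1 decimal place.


Step 1: A = R * K * LS * C * P
Step 2: R * K = 354 * 0.12 = 42.48
Step 3: (R*K) * LS = 42.48 * 1.8 = 76.464
Step 4: * C * P = 76.464 * 0.09 * 0.5 = 3.4
Step 5: A = 3.4 t/(ha*yr)

3.4


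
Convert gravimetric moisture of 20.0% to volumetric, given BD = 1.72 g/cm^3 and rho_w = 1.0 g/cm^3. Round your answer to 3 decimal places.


Step 1: theta = (w / 100) * BD / rho_w
Step 2: theta = (20.0 / 100) * 1.72 / 1.0
Step 3: theta = 0.2 * 1.72
Step 4: theta = 0.344

0.344


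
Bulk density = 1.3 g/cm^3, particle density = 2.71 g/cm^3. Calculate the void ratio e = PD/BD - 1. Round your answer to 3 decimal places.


Step 1: e = PD / BD - 1
Step 2: e = 2.71 / 1.3 - 1
Step 3: e = 2.08462 - 1
Step 4: e = 1.085

1.085


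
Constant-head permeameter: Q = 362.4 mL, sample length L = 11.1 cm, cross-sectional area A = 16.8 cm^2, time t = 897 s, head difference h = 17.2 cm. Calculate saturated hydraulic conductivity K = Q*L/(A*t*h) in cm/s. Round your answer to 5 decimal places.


Step 1: K = Q * L / (A * t * h)
Step 2: Numerator = 362.4 * 11.1 = 4022.64
Step 3: Denominator = 16.8 * 897 * 17.2 = 259197.12
Step 4: K = 4022.64 / 259197.12 = 0.01552 cm/s

0.01552
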